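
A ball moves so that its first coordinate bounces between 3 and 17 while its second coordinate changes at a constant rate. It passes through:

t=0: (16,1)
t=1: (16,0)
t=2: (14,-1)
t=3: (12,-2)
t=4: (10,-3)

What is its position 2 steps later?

(6,-5)

The first coordinate reflects between 3 and 17, moving 2 per step.
  step 5: 10 → 8
  step 6: 8 → 6
The second coordinate changes by -1 each step: at step 6 it is -5.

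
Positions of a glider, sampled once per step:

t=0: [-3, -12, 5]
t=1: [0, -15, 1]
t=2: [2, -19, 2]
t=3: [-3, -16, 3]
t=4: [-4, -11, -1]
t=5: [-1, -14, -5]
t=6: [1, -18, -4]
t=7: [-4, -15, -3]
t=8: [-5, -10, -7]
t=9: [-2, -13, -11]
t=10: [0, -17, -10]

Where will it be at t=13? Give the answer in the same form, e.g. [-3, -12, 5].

Differencing gives [+3, -3, -4], [+2, -4, +1], [-5, +3, +1], [-1, +5, -4], [+3, -3, -4], [+2, -4, +1], [-5, +3, +1], [-1, +5, -4], [+3, -3, -4], [+2, -4, +1]. This is the pattern [+3, -3, -4], [+2, -4, +1], [-5, +3, +1], [-1, +5, -4] repeated.
step 11: apply [-5, +3, +1] → [-5, -14, -9]
step 12: apply [-1, +5, -4] → [-6, -9, -13]
step 13: apply [+3, -3, -4] → [-3, -12, -17]

[-3, -12, -17]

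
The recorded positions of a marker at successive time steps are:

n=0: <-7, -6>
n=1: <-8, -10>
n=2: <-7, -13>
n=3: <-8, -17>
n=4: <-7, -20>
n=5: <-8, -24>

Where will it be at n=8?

<-7, -34>

The moves between consecutive positions are <-1, -4>, <+1, -3>, <-1, -4>, <+1, -3>, <-1, -4>; they repeat the 2-cycle [<-1, -4>, <+1, -3>].
step 6: apply <+1, -3> → <-7, -27>
step 7: apply <-1, -4> → <-8, -31>
step 8: apply <+1, -3> → <-7, -34>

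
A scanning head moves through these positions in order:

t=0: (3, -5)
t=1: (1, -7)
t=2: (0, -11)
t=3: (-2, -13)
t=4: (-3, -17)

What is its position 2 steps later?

Differencing gives (-2, -2), (-1, -4), (-2, -2), (-1, -4). This is the pattern (-2, -2), (-1, -4) repeated.
step 5: apply (-2, -2) → (-5, -19)
step 6: apply (-1, -4) → (-6, -23)

(-6, -23)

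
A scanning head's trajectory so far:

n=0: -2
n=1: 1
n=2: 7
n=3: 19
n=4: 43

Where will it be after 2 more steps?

The jumps are +3, +6, +12, +24 — a geometric progression with ratio 2.
step 5: 43 + 48 → 91
step 6: 91 + 96 → 187

187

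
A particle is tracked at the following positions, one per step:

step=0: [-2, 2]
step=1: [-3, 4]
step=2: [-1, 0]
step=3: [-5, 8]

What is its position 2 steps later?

The jumps are [-1, +2], [+2, -4], [-4, +8] — a geometric progression with ratio -2.
step 4: [-5, 8] + [+8, -16] → [3, -8]
step 5: [3, -8] + [-16, +32] → [-13, 24]

[-13, 24]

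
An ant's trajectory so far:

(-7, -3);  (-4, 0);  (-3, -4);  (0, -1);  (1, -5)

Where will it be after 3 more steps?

(8, -3)

Differencing gives (+3, +3), (+1, -4), (+3, +3), (+1, -4). This is the pattern (+3, +3), (+1, -4) repeated.
step 5: apply (+3, +3) → (4, -2)
step 6: apply (+1, -4) → (5, -6)
step 7: apply (+3, +3) → (8, -3)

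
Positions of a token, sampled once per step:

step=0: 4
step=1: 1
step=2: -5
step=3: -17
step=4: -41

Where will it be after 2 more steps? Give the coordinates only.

The jumps are -3, -6, -12, -24 — a geometric progression with ratio 2.
step 5: -41 − 48 → -89
step 6: -89 − 96 → -185

-185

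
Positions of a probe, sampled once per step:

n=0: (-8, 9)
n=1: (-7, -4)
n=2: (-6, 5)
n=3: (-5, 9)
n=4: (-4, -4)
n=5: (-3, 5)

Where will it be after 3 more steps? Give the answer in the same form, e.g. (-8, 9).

First: linear, +1 per step → 0 at step 8.
Second: cycles through 9, -4, 5 every 3 steps. Step 8 lands at position 2 of the cycle → 5.

(0, 5)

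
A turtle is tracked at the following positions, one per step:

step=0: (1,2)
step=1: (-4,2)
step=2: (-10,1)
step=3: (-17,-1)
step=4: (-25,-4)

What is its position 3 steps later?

(-55,-19)

First differences are (-5,+0), (-6,-1), (-7,-2), (-8,-3); their common second difference is (-1,-1) (constant acceleration).
step 5: (-25,-4) + (-9,-4) → (-34,-8)
step 6: (-34,-8) + (-10,-5) → (-44,-13)
step 7: (-44,-13) + (-11,-6) → (-55,-19)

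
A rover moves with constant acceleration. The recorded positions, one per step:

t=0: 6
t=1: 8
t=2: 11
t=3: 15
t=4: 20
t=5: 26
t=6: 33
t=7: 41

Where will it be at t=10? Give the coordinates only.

Successive displacements: +2, +3, +4, +5, +6, +7, +8 — each changes by +1.
step 8: 41 + 9 → 50
step 9: 50 + 10 → 60
step 10: 60 + 11 → 71

71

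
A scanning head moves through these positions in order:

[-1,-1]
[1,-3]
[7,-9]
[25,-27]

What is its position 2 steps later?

[241,-243]

Step-to-step displacements: [+2,-2], [+6,-6], [+18,-18]; each is 3× the previous.
step 4: [25,-27] + [+54,-54] → [79,-81]
step 5: [79,-81] + [+162,-162] → [241,-243]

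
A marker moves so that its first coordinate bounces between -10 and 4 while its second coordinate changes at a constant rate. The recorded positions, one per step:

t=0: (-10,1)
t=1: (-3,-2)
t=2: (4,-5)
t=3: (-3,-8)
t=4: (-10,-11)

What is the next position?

The first coordinate reflects between -10 and 4, moving 7 per step.
  step 5: -10 → -3
The second coordinate changes by -3 each step: at step 5 it is -14.

(-3,-14)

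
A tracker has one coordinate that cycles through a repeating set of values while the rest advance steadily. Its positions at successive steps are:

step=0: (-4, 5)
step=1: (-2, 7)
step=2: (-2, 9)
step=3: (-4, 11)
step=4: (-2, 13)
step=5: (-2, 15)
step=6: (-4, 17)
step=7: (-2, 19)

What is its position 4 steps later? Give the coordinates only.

(-2, 27)

The first coordinate repeats the cycle [-4, -2, -2] with period 3; step 11 mod 3 = 2, giving -2.
The second coordinate changes by +2 each step, so at step 11 it is 5 + 11·(2) = 27.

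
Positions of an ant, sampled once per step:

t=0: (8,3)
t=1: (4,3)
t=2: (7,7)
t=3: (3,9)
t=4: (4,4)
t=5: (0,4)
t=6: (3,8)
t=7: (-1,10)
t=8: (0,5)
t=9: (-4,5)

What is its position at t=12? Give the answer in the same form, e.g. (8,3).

(-4,6)

The moves between consecutive positions are (-4,+0), (+3,+4), (-4,+2), (+1,-5), (-4,+0), (+3,+4), (-4,+2), (+1,-5), (-4,+0); they repeat the 4-cycle [(-4,+0), (+3,+4), (-4,+2), (+1,-5)].
step 10: apply (+3,+4) → (-1,9)
step 11: apply (-4,+2) → (-5,11)
step 12: apply (+1,-5) → (-4,6)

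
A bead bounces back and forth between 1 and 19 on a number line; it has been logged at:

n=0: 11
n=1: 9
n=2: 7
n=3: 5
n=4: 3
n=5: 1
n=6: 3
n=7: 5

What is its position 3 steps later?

The value reflects between 1 and 19, moving 2 per step.
  step 8: 5 → 7
  step 9: 7 → 9
  step 10: 9 → 11

11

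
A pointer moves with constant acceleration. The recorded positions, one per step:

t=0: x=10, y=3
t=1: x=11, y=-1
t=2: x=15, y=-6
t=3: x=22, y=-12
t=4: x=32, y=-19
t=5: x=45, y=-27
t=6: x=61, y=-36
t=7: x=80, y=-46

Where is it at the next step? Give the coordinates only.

x=102, y=-57

Successive displacements: (+1, -4), (+4, -5), (+7, -6), (+10, -7), (+13, -8), (+16, -9), (+19, -10) — each changes by (+3, -1).
step 8: x=80, y=-46 + (+22, -11) → x=102, y=-57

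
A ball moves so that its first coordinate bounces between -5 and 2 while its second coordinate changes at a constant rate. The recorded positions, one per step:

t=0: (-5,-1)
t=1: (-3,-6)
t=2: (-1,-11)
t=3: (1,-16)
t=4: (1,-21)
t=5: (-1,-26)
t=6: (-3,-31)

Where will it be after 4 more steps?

The first coordinate reflects between -5 and 2, moving 2 per step.
  step 7: -3 → -5
  step 8: -5 → -3
  step 9: -3 → -1
  step 10: -1 → 1
The second coordinate changes by -5 each step: at step 10 it is -51.

(1,-51)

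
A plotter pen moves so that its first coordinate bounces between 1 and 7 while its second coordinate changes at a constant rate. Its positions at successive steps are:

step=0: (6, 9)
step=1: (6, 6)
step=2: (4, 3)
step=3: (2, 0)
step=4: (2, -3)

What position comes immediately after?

The first coordinate reflects between 1 and 7, moving 2 per step.
  step 5: 2 → 4
The second coordinate changes by -3 each step: at step 5 it is -6.

(4, -6)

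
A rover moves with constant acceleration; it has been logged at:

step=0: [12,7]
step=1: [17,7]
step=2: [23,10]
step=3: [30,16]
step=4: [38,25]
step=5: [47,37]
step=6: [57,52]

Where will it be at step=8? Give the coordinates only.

[80,91]

Taking differences between consecutive positions: [+5,+0], [+6,+3], [+7,+6], [+8,+9], [+9,+12], [+10,+15]. These grow by [+1,+3] each step.
step 7: [57,52] + [+11,+18] → [68,70]
step 8: [68,70] + [+12,+21] → [80,91]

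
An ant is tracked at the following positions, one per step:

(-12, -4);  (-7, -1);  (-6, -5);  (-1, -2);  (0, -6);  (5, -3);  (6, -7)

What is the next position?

(11, -4)

The moves between consecutive positions are (+5, +3), (+1, -4), (+5, +3), (+1, -4), (+5, +3), (+1, -4); they repeat the 2-cycle [(+5, +3), (+1, -4)].
step 7: apply (+5, +3) → (11, -4)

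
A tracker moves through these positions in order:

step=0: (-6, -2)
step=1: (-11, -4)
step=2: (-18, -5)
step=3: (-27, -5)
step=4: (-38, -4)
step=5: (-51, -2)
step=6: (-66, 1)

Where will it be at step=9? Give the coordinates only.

(-123, 16)

First differences are (-5, -2), (-7, -1), (-9, +0), (-11, +1), (-13, +2), (-15, +3); their common second difference is (-2, +1) (constant acceleration).
step 7: (-66, 1) + (-17, +4) → (-83, 5)
step 8: (-83, 5) + (-19, +5) → (-102, 10)
step 9: (-102, 10) + (-21, +6) → (-123, 16)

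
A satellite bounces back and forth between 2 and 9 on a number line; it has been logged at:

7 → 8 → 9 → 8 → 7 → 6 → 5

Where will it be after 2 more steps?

3

The value reflects between 2 and 9, moving 1 per step.
  step 7: 5 → 4
  step 8: 4 → 3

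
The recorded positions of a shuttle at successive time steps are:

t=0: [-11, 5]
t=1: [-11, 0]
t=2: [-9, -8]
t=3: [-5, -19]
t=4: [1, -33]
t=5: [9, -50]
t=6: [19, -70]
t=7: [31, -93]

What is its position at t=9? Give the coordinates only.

[61, -148]

Successive displacements: [+0, -5], [+2, -8], [+4, -11], [+6, -14], [+8, -17], [+10, -20], [+12, -23] — each changes by [+2, -3].
step 8: [31, -93] + [+14, -26] → [45, -119]
step 9: [45, -119] + [+16, -29] → [61, -148]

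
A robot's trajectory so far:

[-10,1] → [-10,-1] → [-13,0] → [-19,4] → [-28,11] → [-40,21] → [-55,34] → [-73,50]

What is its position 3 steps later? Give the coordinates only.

[-145,116]

Successive displacements: [+0,-2], [-3,+1], [-6,+4], [-9,+7], [-12,+10], [-15,+13], [-18,+16] — each changes by [-3,+3].
step 8: [-73,50] + [-21,+19] → [-94,69]
step 9: [-94,69] + [-24,+22] → [-118,91]
step 10: [-118,91] + [-27,+25] → [-145,116]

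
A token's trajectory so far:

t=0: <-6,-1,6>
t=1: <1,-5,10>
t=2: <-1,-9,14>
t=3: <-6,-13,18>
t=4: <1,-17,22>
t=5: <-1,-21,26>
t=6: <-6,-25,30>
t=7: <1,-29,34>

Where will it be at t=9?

<-6,-37,42>

First: cycles through -6, 1, -1 every 3 steps. Step 9 lands at position 0 of the cycle → -6.
Second: linear, -4 per step → -37 at step 9.
Third: linear, +4 per step → 42 at step 9.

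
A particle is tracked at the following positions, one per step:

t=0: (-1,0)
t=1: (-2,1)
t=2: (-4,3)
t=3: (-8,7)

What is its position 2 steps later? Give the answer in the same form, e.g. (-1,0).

The jumps are (-1,+1), (-2,+2), (-4,+4) — a geometric progression with ratio 2.
step 4: (-8,7) + (-8,+8) → (-16,15)
step 5: (-16,15) + (-16,+16) → (-32,31)

(-32,31)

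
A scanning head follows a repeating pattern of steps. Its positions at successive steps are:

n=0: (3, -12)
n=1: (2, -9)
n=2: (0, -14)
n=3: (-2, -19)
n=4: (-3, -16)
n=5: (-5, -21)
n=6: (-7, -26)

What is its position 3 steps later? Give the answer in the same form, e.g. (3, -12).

(-12, -33)

Differencing gives (-1, +3), (-2, -5), (-2, -5), (-1, +3), (-2, -5), (-2, -5). This is the pattern (-1, +3), (-2, -5), (-2, -5) repeated.
step 7: apply (-1, +3) → (-8, -23)
step 8: apply (-2, -5) → (-10, -28)
step 9: apply (-2, -5) → (-12, -33)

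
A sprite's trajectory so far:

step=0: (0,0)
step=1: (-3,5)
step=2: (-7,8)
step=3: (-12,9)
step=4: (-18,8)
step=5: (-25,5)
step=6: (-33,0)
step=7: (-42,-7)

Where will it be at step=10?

(-75,-40)

First differences are (-3,+5), (-4,+3), (-5,+1), (-6,-1), (-7,-3), (-8,-5), (-9,-7); their common second difference is (-1,-2) (constant acceleration).
step 8: (-42,-7) + (-10,-9) → (-52,-16)
step 9: (-52,-16) + (-11,-11) → (-63,-27)
step 10: (-63,-27) + (-12,-13) → (-75,-40)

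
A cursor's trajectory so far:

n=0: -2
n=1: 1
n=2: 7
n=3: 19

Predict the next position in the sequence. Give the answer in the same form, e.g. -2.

43

Step-to-step displacements: +3, +6, +12; each is 2× the previous.
step 4: 19 + 24 → 43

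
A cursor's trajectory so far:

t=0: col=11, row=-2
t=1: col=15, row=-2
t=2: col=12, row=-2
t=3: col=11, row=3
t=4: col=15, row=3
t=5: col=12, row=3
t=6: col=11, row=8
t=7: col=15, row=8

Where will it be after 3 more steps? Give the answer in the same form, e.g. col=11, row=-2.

col=15, row=13

Differencing gives (+4, +0), (-3, +0), (-1, +5), (+4, +0), (-3, +0), (-1, +5), (+4, +0). This is the pattern (+4, +0), (-3, +0), (-1, +5) repeated.
step 8: apply (-3, +0) → col=12, row=8
step 9: apply (-1, +5) → col=11, row=13
step 10: apply (+4, +0) → col=15, row=13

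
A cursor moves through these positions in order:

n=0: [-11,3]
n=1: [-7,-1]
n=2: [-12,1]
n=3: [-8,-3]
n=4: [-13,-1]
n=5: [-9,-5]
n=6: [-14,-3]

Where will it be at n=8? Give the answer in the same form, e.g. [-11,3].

The moves between consecutive positions are [+4,-4], [-5,+2], [+4,-4], [-5,+2], [+4,-4], [-5,+2]; they repeat the 2-cycle [[+4,-4], [-5,+2]].
step 7: apply [+4,-4] → [-10,-7]
step 8: apply [-5,+2] → [-15,-5]

[-15,-5]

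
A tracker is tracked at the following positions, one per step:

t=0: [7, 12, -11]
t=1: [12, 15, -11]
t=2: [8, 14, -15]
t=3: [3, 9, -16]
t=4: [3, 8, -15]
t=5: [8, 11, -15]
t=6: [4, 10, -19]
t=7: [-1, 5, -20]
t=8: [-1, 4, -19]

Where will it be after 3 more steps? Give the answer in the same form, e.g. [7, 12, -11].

[-5, 1, -24]

The moves between consecutive positions are [+5, +3, +0], [-4, -1, -4], [-5, -5, -1], [+0, -1, +1], [+5, +3, +0], [-4, -1, -4], [-5, -5, -1], [+0, -1, +1]; they repeat the 4-cycle [[+5, +3, +0], [-4, -1, -4], [-5, -5, -1], [+0, -1, +1]].
step 9: apply [+5, +3, +0] → [4, 7, -19]
step 10: apply [-4, -1, -4] → [0, 6, -23]
step 11: apply [-5, -5, -1] → [-5, 1, -24]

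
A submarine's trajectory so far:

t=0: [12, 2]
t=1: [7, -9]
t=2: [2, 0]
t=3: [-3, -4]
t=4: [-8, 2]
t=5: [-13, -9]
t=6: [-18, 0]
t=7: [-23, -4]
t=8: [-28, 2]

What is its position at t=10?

[-38, 0]

First: linear, -5 per step → -38 at step 10.
Second: cycles through 2, -9, 0, -4 every 4 steps. Step 10 lands at position 2 of the cycle → 0.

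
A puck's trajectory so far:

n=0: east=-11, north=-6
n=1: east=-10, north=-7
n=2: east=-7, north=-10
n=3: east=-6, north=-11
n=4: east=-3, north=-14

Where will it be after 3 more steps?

The moves between consecutive positions are (+1,-1), (+3,-3), (+1,-1), (+3,-3); they repeat the 2-cycle [(+1,-1), (+3,-3)].
step 5: apply (+1,-1) → east=-2, north=-15
step 6: apply (+3,-3) → east=1, north=-18
step 7: apply (+1,-1) → east=2, north=-19

east=2, north=-19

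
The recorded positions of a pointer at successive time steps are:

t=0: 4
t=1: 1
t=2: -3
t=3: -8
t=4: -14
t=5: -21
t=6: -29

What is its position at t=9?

First differences are -3, -4, -5, -6, -7, -8; their common second difference is -1 (constant acceleration).
step 7: -29 − 9 → -38
step 8: -38 − 10 → -48
step 9: -48 − 11 → -59

-59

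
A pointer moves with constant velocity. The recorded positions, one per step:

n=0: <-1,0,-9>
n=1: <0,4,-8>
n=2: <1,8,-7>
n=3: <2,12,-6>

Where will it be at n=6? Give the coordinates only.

Each step adds <+1,+4,+1> to the position.
step 4: <2,12,-6> + <+1,+4,+1> → <3,16,-5>
step 5: <3,16,-5> + <+1,+4,+1> → <4,20,-4>
step 6: <4,20,-4> + <+1,+4,+1> → <5,24,-3>

<5,24,-3>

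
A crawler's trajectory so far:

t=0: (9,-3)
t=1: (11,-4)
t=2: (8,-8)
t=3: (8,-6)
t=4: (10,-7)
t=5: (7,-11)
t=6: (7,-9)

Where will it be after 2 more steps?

Step-to-step displacements: (+2,-1), (-3,-4), (+0,+2), (+2,-1), (-3,-4), (+0,+2) — a repeating cycle of length 3.
step 7: apply (+2,-1) → (9,-10)
step 8: apply (-3,-4) → (6,-14)

(6,-14)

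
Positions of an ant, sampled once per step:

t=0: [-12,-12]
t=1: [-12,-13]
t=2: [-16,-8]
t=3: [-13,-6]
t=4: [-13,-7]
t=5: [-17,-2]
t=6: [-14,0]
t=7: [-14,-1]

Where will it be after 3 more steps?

Step-to-step displacements: [+0,-1], [-4,+5], [+3,+2], [+0,-1], [-4,+5], [+3,+2], [+0,-1] — a repeating cycle of length 3.
step 8: apply [-4,+5] → [-18,4]
step 9: apply [+3,+2] → [-15,6]
step 10: apply [+0,-1] → [-15,5]

[-15,5]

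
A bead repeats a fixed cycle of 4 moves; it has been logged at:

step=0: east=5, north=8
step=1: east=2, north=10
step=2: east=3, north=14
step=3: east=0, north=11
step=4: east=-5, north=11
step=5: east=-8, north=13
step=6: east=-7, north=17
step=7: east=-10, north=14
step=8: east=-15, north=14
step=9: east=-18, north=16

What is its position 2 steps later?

east=-20, north=17

Differencing gives (-3, +2), (+1, +4), (-3, -3), (-5, +0), (-3, +2), (+1, +4), (-3, -3), (-5, +0), (-3, +2). This is the pattern (-3, +2), (+1, +4), (-3, -3), (-5, +0) repeated.
step 10: apply (+1, +4) → east=-17, north=20
step 11: apply (-3, -3) → east=-20, north=17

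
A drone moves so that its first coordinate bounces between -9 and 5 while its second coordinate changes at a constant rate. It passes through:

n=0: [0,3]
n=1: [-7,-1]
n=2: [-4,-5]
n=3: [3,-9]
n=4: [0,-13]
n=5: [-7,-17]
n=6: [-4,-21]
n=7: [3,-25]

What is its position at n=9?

The first coordinate travels 7 per step and bounces off the walls at -9 and 5.
  step 8: 3 → 0
  step 9: 0 → -7
The second coordinate changes by -4 each step: at step 9 it is -33.

[-7,-33]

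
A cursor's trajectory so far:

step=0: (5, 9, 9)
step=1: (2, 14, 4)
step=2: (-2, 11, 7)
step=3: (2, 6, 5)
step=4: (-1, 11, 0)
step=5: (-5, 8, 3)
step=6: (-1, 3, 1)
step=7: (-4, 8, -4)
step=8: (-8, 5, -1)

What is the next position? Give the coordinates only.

(-4, 0, -3)

Step-to-step displacements: (-3, +5, -5), (-4, -3, +3), (+4, -5, -2), (-3, +5, -5), (-4, -3, +3), (+4, -5, -2), (-3, +5, -5), (-4, -3, +3) — a repeating cycle of length 3.
step 9: apply (+4, -5, -2) → (-4, 0, -3)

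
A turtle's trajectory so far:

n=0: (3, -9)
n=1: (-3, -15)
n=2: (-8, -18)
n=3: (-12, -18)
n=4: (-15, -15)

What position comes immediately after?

Taking differences between consecutive positions: (-6, -6), (-5, -3), (-4, +0), (-3, +3). These grow by (+1, +3) each step.
step 5: (-15, -15) + (-2, +6) → (-17, -9)

(-17, -9)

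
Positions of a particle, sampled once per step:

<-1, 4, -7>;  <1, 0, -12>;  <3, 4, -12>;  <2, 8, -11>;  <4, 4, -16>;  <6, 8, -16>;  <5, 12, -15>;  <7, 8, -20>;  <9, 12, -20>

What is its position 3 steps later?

Step-to-step displacements: <+2, -4, -5>, <+2, +4, +0>, <-1, +4, +1>, <+2, -4, -5>, <+2, +4, +0>, <-1, +4, +1>, <+2, -4, -5>, <+2, +4, +0> — a repeating cycle of length 3.
step 9: apply <-1, +4, +1> → <8, 16, -19>
step 10: apply <+2, -4, -5> → <10, 12, -24>
step 11: apply <+2, +4, +0> → <12, 16, -24>

<12, 16, -24>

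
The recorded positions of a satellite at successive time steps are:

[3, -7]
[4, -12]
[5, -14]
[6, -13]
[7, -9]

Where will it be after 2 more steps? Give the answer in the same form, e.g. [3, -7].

Successive displacements: [+1, -5], [+1, -2], [+1, +1], [+1, +4] — each changes by [+0, +3].
step 5: [7, -9] + [+1, +7] → [8, -2]
step 6: [8, -2] + [+1, +10] → [9, 8]

[9, 8]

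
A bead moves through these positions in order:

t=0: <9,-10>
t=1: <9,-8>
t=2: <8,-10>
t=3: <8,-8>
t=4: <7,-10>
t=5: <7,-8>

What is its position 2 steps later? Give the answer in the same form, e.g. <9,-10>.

The moves between consecutive positions are <+0,+2>, <-1,-2>, <+0,+2>, <-1,-2>, <+0,+2>; they repeat the 2-cycle [<+0,+2>, <-1,-2>].
step 6: apply <-1,-2> → <6,-10>
step 7: apply <+0,+2> → <6,-8>

<6,-8>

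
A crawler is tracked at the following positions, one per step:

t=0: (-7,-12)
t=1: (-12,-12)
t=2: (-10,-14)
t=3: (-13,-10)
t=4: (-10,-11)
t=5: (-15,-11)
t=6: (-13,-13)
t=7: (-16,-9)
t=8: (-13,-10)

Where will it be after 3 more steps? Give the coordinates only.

The moves between consecutive positions are (-5,+0), (+2,-2), (-3,+4), (+3,-1), (-5,+0), (+2,-2), (-3,+4), (+3,-1); they repeat the 4-cycle [(-5,+0), (+2,-2), (-3,+4), (+3,-1)].
step 9: apply (-5,+0) → (-18,-10)
step 10: apply (+2,-2) → (-16,-12)
step 11: apply (-3,+4) → (-19,-8)

(-19,-8)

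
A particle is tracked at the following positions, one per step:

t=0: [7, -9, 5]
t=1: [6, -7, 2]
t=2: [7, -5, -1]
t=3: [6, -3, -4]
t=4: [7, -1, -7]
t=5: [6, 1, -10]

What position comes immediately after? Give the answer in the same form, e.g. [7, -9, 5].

The first coordinate repeats the cycle [7, 6] with period 2; step 6 mod 2 = 0, giving 7.
The second coordinate changes by +2 each step, so at step 6 it is -9 + 6·(2) = 3.
The third coordinate changes by -3 each step, so at step 6 it is 5 + 6·(-3) = -13.

[7, 3, -13]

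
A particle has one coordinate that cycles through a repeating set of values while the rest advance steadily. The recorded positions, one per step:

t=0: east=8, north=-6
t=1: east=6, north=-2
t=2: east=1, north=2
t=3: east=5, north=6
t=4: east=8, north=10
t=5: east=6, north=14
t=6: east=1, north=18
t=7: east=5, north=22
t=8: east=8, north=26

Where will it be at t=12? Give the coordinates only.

East: cycles through 8, 6, 1, 5 every 4 steps. Step 12 lands at position 0 of the cycle → 8.
North: linear, +4 per step → 42 at step 12.

east=8, north=42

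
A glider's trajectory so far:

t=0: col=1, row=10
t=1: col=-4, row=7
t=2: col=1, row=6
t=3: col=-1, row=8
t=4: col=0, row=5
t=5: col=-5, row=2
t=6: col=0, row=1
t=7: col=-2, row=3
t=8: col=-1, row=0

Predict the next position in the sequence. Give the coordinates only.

col=-6, row=-3

The moves between consecutive positions are (-5, -3), (+5, -1), (-2, +2), (+1, -3), (-5, -3), (+5, -1), (-2, +2), (+1, -3); they repeat the 4-cycle [(-5, -3), (+5, -1), (-2, +2), (+1, -3)].
step 9: apply (-5, -3) → col=-6, row=-3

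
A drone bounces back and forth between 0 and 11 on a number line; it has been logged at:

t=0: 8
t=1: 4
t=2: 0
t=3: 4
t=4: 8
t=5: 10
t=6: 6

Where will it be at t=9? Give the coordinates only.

The value travels 4 per step and bounces off the walls at 0 and 11.
  step 7: 6 → 2
  step 8: 2 → 2
  step 9: 2 → 6

6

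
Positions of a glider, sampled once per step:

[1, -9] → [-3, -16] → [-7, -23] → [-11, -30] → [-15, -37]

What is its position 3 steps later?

Constant displacement of [-4, -7] per step.
step 5: [-15, -37] + [-4, -7] → [-19, -44]
step 6: [-19, -44] + [-4, -7] → [-23, -51]
step 7: [-23, -51] + [-4, -7] → [-27, -58]

[-27, -58]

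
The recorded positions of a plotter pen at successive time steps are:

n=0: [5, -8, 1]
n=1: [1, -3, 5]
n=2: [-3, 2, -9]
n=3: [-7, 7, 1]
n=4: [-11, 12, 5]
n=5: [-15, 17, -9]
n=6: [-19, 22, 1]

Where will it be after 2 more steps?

First: linear, -4 per step → -27 at step 8.
Second: linear, +5 per step → 32 at step 8.
Third: cycles through 1, 5, -9 every 3 steps. Step 8 lands at position 2 of the cycle → -9.

[-27, 32, -9]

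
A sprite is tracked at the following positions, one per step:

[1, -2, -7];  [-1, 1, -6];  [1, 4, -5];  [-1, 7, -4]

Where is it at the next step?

[1, 10, -3]

First: cycles through 1, -1 every 2 steps. Step 4 lands at position 0 of the cycle → 1.
Second: linear, +3 per step → 10 at step 4.
Third: linear, +1 per step → -3 at step 4.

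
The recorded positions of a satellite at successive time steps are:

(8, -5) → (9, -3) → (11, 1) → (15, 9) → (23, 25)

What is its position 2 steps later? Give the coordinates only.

Step-to-step displacements: (+1, +2), (+2, +4), (+4, +8), (+8, +16); each is 2× the previous.
step 5: (23, 25) + (+16, +32) → (39, 57)
step 6: (39, 57) + (+32, +64) → (71, 121)

(71, 121)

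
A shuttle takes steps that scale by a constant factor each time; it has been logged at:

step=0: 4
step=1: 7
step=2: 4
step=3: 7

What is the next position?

The jumps are +3, -3, +3 — a geometric progression with ratio -1.
step 4: 7 − 3 → 4

4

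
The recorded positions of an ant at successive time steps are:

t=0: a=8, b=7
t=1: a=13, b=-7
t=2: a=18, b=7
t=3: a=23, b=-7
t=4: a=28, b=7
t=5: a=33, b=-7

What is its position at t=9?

a=53, b=-7

The a coordinate changes by +5 each step, so at step 9 it is 8 + 9·(5) = 53.
The b coordinate repeats the cycle [7, -7] with period 2; step 9 mod 2 = 1, giving -7.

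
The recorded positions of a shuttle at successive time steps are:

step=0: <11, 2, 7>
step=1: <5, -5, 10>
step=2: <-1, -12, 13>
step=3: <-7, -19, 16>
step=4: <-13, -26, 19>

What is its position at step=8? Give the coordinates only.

Each step adds <-6, -7, +3> to the position.
step 5: <-13, -26, 19> + <-6, -7, +3> → <-19, -33, 22>
step 6: <-19, -33, 22> + <-6, -7, +3> → <-25, -40, 25>
step 7: <-25, -40, 25> + <-6, -7, +3> → <-31, -47, 28>
step 8: <-31, -47, 28> + <-6, -7, +3> → <-37, -54, 31>

<-37, -54, 31>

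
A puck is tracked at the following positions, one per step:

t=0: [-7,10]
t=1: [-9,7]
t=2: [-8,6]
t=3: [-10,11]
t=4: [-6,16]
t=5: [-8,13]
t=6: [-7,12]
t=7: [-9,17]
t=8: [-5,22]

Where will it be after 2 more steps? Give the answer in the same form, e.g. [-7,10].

[-6,18]

Differencing gives [-2,-3], [+1,-1], [-2,+5], [+4,+5], [-2,-3], [+1,-1], [-2,+5], [+4,+5]. This is the pattern [-2,-3], [+1,-1], [-2,+5], [+4,+5] repeated.
step 9: apply [-2,-3] → [-7,19]
step 10: apply [+1,-1] → [-6,18]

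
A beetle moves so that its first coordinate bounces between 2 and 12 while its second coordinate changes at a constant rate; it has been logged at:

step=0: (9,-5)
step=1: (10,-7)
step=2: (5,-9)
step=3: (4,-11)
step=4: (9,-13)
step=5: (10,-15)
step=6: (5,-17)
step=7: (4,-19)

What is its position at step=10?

(5,-25)

The first coordinate travels 5 per step and bounces off the walls at 2 and 12.
  step 8: 4 → 9
  step 9: 9 → 10
  step 10: 10 → 5
The second coordinate changes by -2 each step: at step 10 it is -25.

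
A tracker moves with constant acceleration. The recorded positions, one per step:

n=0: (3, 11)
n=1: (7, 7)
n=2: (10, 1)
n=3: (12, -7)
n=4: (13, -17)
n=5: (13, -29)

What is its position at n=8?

(7, -77)

Successive displacements: (+4, -4), (+3, -6), (+2, -8), (+1, -10), (+0, -12) — each changes by (-1, -2).
step 6: (13, -29) + (-1, -14) → (12, -43)
step 7: (12, -43) + (-2, -16) → (10, -59)
step 8: (10, -59) + (-3, -18) → (7, -77)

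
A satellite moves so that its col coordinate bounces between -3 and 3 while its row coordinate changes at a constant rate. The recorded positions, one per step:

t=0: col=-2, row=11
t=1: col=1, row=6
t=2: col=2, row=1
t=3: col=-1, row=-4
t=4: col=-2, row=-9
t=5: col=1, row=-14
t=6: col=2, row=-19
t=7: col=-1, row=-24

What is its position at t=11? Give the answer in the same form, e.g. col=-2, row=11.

col=-1, row=-44

The col coordinate reflects between -3 and 3, moving 3 per step.
  step 8: -1 → -2
  step 9: -2 → 1
  step 10: 1 → 2
  step 11: 2 → -1
The row coordinate changes by -5 each step: at step 11 it is -44.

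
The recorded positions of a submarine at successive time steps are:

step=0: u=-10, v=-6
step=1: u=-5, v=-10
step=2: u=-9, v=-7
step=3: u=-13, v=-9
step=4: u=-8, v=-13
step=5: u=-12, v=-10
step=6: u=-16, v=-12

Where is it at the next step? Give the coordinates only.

u=-11, v=-16

Differencing gives (+5, -4), (-4, +3), (-4, -2), (+5, -4), (-4, +3), (-4, -2). This is the pattern (+5, -4), (-4, +3), (-4, -2) repeated.
step 7: apply (+5, -4) → u=-11, v=-16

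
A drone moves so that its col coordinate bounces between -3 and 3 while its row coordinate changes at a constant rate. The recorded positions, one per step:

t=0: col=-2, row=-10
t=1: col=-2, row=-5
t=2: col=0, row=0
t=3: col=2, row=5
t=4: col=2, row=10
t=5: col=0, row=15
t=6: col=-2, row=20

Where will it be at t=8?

The col coordinate reflects between -3 and 3, moving 2 per step.
  step 7: -2 → -2
  step 8: -2 → 0
The row coordinate changes by +5 each step: at step 8 it is 30.

col=0, row=30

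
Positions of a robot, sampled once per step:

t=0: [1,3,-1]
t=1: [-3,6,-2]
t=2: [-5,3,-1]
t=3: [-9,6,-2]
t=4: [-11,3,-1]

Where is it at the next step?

The moves between consecutive positions are [-4,+3,-1], [-2,-3,+1], [-4,+3,-1], [-2,-3,+1]; they repeat the 2-cycle [[-4,+3,-1], [-2,-3,+1]].
step 5: apply [-4,+3,-1] → [-15,6,-2]

[-15,6,-2]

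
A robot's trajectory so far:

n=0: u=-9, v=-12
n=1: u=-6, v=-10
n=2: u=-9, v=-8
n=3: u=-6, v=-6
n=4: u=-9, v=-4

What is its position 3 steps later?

The u coordinate repeats the cycle [-9, -6] with period 2; step 7 mod 2 = 1, giving -6.
The v coordinate changes by +2 each step, so at step 7 it is -12 + 7·(2) = 2.

u=-6, v=2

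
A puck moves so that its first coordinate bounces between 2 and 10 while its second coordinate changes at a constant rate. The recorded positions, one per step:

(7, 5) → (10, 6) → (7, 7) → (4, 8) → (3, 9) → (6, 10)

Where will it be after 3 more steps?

The first coordinate travels 3 per step and bounces off the walls at 2 and 10.
  step 6: 6 → 9
  step 7: 9 → 8
  step 8: 8 → 5
The second coordinate changes by +1 each step: at step 8 it is 13.

(5, 13)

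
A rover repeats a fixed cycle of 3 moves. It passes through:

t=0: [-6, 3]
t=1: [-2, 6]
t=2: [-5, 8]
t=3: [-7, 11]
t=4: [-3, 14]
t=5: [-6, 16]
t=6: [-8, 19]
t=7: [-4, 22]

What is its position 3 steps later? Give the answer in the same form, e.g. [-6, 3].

Step-to-step displacements: [+4, +3], [-3, +2], [-2, +3], [+4, +3], [-3, +2], [-2, +3], [+4, +3] — a repeating cycle of length 3.
step 8: apply [-3, +2] → [-7, 24]
step 9: apply [-2, +3] → [-9, 27]
step 10: apply [+4, +3] → [-5, 30]

[-5, 30]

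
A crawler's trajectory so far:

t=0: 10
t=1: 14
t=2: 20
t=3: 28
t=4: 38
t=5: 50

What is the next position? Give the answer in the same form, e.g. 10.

First differences are +4, +6, +8, +10, +12; their common second difference is +2 (constant acceleration).
step 6: 50 + 14 → 64

64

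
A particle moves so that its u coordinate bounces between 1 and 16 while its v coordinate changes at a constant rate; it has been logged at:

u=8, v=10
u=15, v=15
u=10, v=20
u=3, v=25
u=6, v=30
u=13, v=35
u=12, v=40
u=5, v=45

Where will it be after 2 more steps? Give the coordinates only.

The u coordinate travels 7 per step and bounces off the walls at 1 and 16.
  step 8: 5 → 4
  step 9: 4 → 11
The v coordinate changes by +5 each step: at step 9 it is 55.

u=11, v=55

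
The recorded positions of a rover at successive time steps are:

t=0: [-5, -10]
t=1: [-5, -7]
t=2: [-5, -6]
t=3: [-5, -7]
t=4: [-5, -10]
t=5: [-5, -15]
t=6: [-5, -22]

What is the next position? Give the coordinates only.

[-5, -31]

Successive displacements: [+0, +3], [+0, +1], [+0, -1], [+0, -3], [+0, -5], [+0, -7] — each changes by [+0, -2].
step 7: [-5, -22] + [+0, -9] → [-5, -31]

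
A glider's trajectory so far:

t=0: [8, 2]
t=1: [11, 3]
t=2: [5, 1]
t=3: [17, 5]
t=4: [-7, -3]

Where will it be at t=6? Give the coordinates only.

Step-to-step displacements: [+3, +1], [-6, -2], [+12, +4], [-24, -8]; each is -2× the previous.
step 5: [-7, -3] + [+48, +16] → [41, 13]
step 6: [41, 13] + [-96, -32] → [-55, -19]

[-55, -19]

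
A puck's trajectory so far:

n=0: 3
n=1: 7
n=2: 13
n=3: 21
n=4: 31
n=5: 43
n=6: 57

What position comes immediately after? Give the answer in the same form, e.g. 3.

Taking differences between consecutive positions: +4, +6, +8, +10, +12, +14. These grow by +2 each step.
step 7: 57 + 16 → 73

73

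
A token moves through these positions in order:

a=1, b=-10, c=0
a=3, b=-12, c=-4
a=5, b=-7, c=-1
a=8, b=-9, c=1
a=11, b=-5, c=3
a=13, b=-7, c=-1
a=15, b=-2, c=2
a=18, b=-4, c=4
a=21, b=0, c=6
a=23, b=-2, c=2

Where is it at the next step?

Step-to-step displacements: (+2, -2, -4), (+2, +5, +3), (+3, -2, +2), (+3, +4, +2), (+2, -2, -4), (+2, +5, +3), (+3, -2, +2), (+3, +4, +2), (+2, -2, -4) — a repeating cycle of length 4.
step 10: apply (+2, +5, +3) → a=25, b=3, c=5

a=25, b=3, c=5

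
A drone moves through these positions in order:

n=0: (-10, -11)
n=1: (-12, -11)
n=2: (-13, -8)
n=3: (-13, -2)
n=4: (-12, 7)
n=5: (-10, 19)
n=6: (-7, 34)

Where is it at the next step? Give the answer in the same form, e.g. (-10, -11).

Taking differences between consecutive positions: (-2, +0), (-1, +3), (+0, +6), (+1, +9), (+2, +12), (+3, +15). These grow by (+1, +3) each step.
step 7: (-7, 34) + (+4, +18) → (-3, 52)

(-3, 52)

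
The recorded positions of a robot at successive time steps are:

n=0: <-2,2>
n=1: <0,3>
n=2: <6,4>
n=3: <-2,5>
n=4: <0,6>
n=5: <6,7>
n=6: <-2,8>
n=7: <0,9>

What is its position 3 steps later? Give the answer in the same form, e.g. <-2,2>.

<0,12>

The first coordinate repeats the cycle [-2, 0, 6] with period 3; step 10 mod 3 = 1, giving 0.
The second coordinate changes by +1 each step, so at step 10 it is 2 + 10·(1) = 12.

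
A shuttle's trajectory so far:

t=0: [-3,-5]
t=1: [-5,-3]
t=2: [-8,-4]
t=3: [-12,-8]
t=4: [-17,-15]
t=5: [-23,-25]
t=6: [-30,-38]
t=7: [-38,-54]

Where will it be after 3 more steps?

[-68,-120]

Successive displacements: [-2,+2], [-3,-1], [-4,-4], [-5,-7], [-6,-10], [-7,-13], [-8,-16] — each changes by [-1,-3].
step 8: [-38,-54] + [-9,-19] → [-47,-73]
step 9: [-47,-73] + [-10,-22] → [-57,-95]
step 10: [-57,-95] + [-11,-25] → [-68,-120]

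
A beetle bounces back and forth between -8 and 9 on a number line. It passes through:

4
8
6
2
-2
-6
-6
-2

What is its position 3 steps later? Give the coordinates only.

The value travels 4 per step and bounces off the walls at -8 and 9.
  step 8: -2 → 2
  step 9: 2 → 6
  step 10: 6 → 8

8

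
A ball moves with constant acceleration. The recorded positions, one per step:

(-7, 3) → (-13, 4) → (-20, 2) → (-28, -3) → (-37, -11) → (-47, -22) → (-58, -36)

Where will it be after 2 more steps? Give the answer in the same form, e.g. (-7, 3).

First differences are (-6, +1), (-7, -2), (-8, -5), (-9, -8), (-10, -11), (-11, -14); their common second difference is (-1, -3) (constant acceleration).
step 7: (-58, -36) + (-12, -17) → (-70, -53)
step 8: (-70, -53) + (-13, -20) → (-83, -73)

(-83, -73)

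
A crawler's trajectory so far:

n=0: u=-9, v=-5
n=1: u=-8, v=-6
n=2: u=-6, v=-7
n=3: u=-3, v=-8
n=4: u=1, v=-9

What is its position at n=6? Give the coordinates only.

Successive displacements: (+1, -1), (+2, -1), (+3, -1), (+4, -1) — each changes by (+1, +0).
step 5: u=1, v=-9 + (+5, -1) → u=6, v=-10
step 6: u=6, v=-10 + (+6, -1) → u=12, v=-11

u=12, v=-11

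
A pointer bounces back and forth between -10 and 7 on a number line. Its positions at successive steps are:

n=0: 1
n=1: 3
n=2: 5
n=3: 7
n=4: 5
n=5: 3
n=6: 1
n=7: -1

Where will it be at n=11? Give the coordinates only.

-9

The value travels 2 per step and bounces off the walls at -10 and 7.
  step 8: -1 → -3
  step 9: -3 → -5
  step 10: -5 → -7
  step 11: -7 → -9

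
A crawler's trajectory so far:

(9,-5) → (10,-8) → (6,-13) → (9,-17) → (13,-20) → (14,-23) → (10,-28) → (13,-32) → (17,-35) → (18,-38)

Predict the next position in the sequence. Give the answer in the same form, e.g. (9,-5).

The moves between consecutive positions are (+1,-3), (-4,-5), (+3,-4), (+4,-3), (+1,-3), (-4,-5), (+3,-4), (+4,-3), (+1,-3); they repeat the 4-cycle [(+1,-3), (-4,-5), (+3,-4), (+4,-3)].
step 10: apply (-4,-5) → (14,-43)

(14,-43)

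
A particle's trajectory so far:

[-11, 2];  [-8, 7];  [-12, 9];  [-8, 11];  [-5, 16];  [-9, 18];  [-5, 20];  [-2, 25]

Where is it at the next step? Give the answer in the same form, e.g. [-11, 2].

[-6, 27]

Differencing gives [+3, +5], [-4, +2], [+4, +2], [+3, +5], [-4, +2], [+4, +2], [+3, +5]. This is the pattern [+3, +5], [-4, +2], [+4, +2] repeated.
step 8: apply [-4, +2] → [-6, 27]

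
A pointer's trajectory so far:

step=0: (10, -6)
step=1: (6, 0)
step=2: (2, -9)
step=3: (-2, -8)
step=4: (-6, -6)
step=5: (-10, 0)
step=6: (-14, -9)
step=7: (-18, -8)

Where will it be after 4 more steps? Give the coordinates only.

The first coordinate changes by -4 each step, so at step 11 it is 10 + 11·(-4) = -34.
The second coordinate repeats the cycle [-6, 0, -9, -8] with period 4; step 11 mod 4 = 3, giving -8.

(-34, -8)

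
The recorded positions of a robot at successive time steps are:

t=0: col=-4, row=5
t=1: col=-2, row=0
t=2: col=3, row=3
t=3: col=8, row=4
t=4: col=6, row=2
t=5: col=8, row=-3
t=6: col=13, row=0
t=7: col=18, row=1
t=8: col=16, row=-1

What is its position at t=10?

col=23, row=-3

Step-to-step displacements: (+2, -5), (+5, +3), (+5, +1), (-2, -2), (+2, -5), (+5, +3), (+5, +1), (-2, -2) — a repeating cycle of length 4.
step 9: apply (+2, -5) → col=18, row=-6
step 10: apply (+5, +3) → col=23, row=-3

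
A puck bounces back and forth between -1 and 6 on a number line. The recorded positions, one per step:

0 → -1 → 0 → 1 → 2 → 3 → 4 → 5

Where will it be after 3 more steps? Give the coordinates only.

The value reflects between -1 and 6, moving 1 per step.
  step 8: 5 → 6
  step 9: 6 → 5
  step 10: 5 → 4

4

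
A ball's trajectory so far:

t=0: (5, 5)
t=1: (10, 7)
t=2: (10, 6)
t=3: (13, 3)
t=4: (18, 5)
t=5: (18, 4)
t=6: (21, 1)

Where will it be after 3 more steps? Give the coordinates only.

(29, -1)

The moves between consecutive positions are (+5, +2), (+0, -1), (+3, -3), (+5, +2), (+0, -1), (+3, -3); they repeat the 3-cycle [(+5, +2), (+0, -1), (+3, -3)].
step 7: apply (+5, +2) → (26, 3)
step 8: apply (+0, -1) → (26, 2)
step 9: apply (+3, -3) → (29, -1)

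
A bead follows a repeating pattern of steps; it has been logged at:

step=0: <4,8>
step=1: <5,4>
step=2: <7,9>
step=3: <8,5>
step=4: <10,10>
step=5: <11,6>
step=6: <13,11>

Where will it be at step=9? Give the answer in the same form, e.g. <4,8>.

Step-to-step displacements: <+1,-4>, <+2,+5>, <+1,-4>, <+2,+5>, <+1,-4>, <+2,+5> — a repeating cycle of length 2.
step 7: apply <+1,-4> → <14,7>
step 8: apply <+2,+5> → <16,12>
step 9: apply <+1,-4> → <17,8>

<17,8>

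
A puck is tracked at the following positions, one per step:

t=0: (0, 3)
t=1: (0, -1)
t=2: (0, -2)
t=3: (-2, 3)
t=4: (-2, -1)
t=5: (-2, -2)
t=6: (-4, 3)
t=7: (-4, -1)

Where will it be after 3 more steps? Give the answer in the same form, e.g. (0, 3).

Differencing gives (+0, -4), (+0, -1), (-2, +5), (+0, -4), (+0, -1), (-2, +5), (+0, -4). This is the pattern (+0, -4), (+0, -1), (-2, +5) repeated.
step 8: apply (+0, -1) → (-4, -2)
step 9: apply (-2, +5) → (-6, 3)
step 10: apply (+0, -4) → (-6, -1)

(-6, -1)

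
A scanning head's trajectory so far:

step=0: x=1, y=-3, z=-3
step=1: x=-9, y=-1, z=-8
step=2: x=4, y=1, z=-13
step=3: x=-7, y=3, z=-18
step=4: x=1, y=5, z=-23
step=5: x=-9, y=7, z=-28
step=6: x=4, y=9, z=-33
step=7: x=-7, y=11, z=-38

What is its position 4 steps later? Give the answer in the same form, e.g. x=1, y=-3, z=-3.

X: cycles through 1, -9, 4, -7 every 4 steps. Step 11 lands at position 3 of the cycle → -7.
Y: linear, +2 per step → 19 at step 11.
Z: linear, -5 per step → -58 at step 11.

x=-7, y=19, z=-58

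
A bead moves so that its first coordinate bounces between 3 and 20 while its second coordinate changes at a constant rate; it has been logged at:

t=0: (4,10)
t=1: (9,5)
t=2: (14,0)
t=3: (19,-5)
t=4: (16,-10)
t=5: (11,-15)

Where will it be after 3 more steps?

The first coordinate reflects between 3 and 20, moving 5 per step.
  step 6: 11 → 6
  step 7: 6 → 5
  step 8: 5 → 10
The second coordinate changes by -5 each step: at step 8 it is -30.

(10,-30)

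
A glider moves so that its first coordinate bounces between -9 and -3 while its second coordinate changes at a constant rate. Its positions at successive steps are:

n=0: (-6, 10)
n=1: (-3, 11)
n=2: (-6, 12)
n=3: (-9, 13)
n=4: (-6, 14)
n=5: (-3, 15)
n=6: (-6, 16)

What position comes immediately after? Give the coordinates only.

(-9, 17)

The first coordinate reflects between -9 and -3, moving 3 per step.
  step 7: -6 → -9
The second coordinate changes by +1 each step: at step 7 it is 17.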